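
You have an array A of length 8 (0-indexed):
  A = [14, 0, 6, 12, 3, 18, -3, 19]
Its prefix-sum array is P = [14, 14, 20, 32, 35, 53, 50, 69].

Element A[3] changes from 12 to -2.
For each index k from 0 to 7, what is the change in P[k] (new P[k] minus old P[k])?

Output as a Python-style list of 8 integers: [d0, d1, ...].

Answer: [0, 0, 0, -14, -14, -14, -14, -14]

Derivation:
Element change: A[3] 12 -> -2, delta = -14
For k < 3: P[k] unchanged, delta_P[k] = 0
For k >= 3: P[k] shifts by exactly -14
Delta array: [0, 0, 0, -14, -14, -14, -14, -14]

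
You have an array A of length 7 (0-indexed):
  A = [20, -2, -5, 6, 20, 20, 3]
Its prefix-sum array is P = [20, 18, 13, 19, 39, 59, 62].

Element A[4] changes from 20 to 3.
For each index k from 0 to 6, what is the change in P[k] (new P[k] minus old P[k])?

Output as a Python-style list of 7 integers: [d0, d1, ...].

Element change: A[4] 20 -> 3, delta = -17
For k < 4: P[k] unchanged, delta_P[k] = 0
For k >= 4: P[k] shifts by exactly -17
Delta array: [0, 0, 0, 0, -17, -17, -17]

Answer: [0, 0, 0, 0, -17, -17, -17]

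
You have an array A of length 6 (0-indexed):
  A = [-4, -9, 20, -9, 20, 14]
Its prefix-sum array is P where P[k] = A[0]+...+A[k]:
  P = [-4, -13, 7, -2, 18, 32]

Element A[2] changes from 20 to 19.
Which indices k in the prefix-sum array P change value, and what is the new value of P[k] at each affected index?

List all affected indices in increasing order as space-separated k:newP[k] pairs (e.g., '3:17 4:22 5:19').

Answer: 2:6 3:-3 4:17 5:31

Derivation:
P[k] = A[0] + ... + A[k]
P[k] includes A[2] iff k >= 2
Affected indices: 2, 3, ..., 5; delta = -1
  P[2]: 7 + -1 = 6
  P[3]: -2 + -1 = -3
  P[4]: 18 + -1 = 17
  P[5]: 32 + -1 = 31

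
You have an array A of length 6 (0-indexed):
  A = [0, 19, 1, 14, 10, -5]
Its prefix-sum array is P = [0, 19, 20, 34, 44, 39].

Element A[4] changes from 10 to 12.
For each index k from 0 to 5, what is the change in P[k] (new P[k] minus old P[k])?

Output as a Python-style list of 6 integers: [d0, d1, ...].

Element change: A[4] 10 -> 12, delta = 2
For k < 4: P[k] unchanged, delta_P[k] = 0
For k >= 4: P[k] shifts by exactly 2
Delta array: [0, 0, 0, 0, 2, 2]

Answer: [0, 0, 0, 0, 2, 2]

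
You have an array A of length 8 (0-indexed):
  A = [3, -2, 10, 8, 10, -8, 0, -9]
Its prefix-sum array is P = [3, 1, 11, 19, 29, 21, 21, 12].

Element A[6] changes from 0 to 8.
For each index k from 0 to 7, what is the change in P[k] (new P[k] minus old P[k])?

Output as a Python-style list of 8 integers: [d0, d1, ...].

Element change: A[6] 0 -> 8, delta = 8
For k < 6: P[k] unchanged, delta_P[k] = 0
For k >= 6: P[k] shifts by exactly 8
Delta array: [0, 0, 0, 0, 0, 0, 8, 8]

Answer: [0, 0, 0, 0, 0, 0, 8, 8]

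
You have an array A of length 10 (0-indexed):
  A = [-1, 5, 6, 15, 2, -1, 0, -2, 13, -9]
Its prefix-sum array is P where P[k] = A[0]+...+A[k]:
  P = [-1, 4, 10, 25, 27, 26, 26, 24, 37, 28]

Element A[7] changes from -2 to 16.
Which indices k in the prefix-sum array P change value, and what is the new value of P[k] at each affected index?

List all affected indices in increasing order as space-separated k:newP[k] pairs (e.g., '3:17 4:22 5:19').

Answer: 7:42 8:55 9:46

Derivation:
P[k] = A[0] + ... + A[k]
P[k] includes A[7] iff k >= 7
Affected indices: 7, 8, ..., 9; delta = 18
  P[7]: 24 + 18 = 42
  P[8]: 37 + 18 = 55
  P[9]: 28 + 18 = 46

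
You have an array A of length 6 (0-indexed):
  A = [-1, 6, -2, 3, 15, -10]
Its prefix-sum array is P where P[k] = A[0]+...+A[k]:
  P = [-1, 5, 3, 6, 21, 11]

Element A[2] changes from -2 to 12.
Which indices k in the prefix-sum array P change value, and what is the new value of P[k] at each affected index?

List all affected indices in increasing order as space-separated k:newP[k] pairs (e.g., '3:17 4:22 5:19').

P[k] = A[0] + ... + A[k]
P[k] includes A[2] iff k >= 2
Affected indices: 2, 3, ..., 5; delta = 14
  P[2]: 3 + 14 = 17
  P[3]: 6 + 14 = 20
  P[4]: 21 + 14 = 35
  P[5]: 11 + 14 = 25

Answer: 2:17 3:20 4:35 5:25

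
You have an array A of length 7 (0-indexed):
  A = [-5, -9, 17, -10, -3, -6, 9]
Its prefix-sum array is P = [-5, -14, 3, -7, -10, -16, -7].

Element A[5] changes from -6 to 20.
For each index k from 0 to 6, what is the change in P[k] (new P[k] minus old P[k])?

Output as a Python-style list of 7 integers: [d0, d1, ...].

Answer: [0, 0, 0, 0, 0, 26, 26]

Derivation:
Element change: A[5] -6 -> 20, delta = 26
For k < 5: P[k] unchanged, delta_P[k] = 0
For k >= 5: P[k] shifts by exactly 26
Delta array: [0, 0, 0, 0, 0, 26, 26]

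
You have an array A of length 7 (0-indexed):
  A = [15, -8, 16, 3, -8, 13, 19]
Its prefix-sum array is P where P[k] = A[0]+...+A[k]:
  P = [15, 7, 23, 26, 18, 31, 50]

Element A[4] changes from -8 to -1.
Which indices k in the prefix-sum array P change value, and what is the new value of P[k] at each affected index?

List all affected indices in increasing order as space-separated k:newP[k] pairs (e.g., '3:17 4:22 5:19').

Answer: 4:25 5:38 6:57

Derivation:
P[k] = A[0] + ... + A[k]
P[k] includes A[4] iff k >= 4
Affected indices: 4, 5, ..., 6; delta = 7
  P[4]: 18 + 7 = 25
  P[5]: 31 + 7 = 38
  P[6]: 50 + 7 = 57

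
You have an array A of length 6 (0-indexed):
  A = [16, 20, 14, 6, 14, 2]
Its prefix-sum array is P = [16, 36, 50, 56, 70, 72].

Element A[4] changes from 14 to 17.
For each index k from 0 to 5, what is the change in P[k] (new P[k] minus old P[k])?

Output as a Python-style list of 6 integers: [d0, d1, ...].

Answer: [0, 0, 0, 0, 3, 3]

Derivation:
Element change: A[4] 14 -> 17, delta = 3
For k < 4: P[k] unchanged, delta_P[k] = 0
For k >= 4: P[k] shifts by exactly 3
Delta array: [0, 0, 0, 0, 3, 3]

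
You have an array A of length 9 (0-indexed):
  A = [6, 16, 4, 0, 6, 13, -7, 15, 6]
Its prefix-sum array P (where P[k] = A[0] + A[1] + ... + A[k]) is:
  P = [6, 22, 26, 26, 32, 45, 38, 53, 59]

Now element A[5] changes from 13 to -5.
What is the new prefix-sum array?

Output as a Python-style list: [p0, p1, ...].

Change: A[5] 13 -> -5, delta = -18
P[k] for k < 5: unchanged (A[5] not included)
P[k] for k >= 5: shift by delta = -18
  P[0] = 6 + 0 = 6
  P[1] = 22 + 0 = 22
  P[2] = 26 + 0 = 26
  P[3] = 26 + 0 = 26
  P[4] = 32 + 0 = 32
  P[5] = 45 + -18 = 27
  P[6] = 38 + -18 = 20
  P[7] = 53 + -18 = 35
  P[8] = 59 + -18 = 41

Answer: [6, 22, 26, 26, 32, 27, 20, 35, 41]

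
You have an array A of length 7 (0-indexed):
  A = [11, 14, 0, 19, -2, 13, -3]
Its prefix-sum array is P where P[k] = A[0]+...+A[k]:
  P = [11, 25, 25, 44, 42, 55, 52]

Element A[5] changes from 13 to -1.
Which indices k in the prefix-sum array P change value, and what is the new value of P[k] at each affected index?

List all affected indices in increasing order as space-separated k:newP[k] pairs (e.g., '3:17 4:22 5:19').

P[k] = A[0] + ... + A[k]
P[k] includes A[5] iff k >= 5
Affected indices: 5, 6, ..., 6; delta = -14
  P[5]: 55 + -14 = 41
  P[6]: 52 + -14 = 38

Answer: 5:41 6:38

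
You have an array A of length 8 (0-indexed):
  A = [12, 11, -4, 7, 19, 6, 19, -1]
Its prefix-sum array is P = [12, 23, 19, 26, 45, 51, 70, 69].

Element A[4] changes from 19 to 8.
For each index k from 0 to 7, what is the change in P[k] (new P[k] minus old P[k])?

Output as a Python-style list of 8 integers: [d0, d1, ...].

Answer: [0, 0, 0, 0, -11, -11, -11, -11]

Derivation:
Element change: A[4] 19 -> 8, delta = -11
For k < 4: P[k] unchanged, delta_P[k] = 0
For k >= 4: P[k] shifts by exactly -11
Delta array: [0, 0, 0, 0, -11, -11, -11, -11]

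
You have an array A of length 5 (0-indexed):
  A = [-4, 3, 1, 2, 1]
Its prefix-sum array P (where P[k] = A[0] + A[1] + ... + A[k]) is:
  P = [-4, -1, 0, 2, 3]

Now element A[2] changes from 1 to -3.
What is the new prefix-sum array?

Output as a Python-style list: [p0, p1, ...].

Answer: [-4, -1, -4, -2, -1]

Derivation:
Change: A[2] 1 -> -3, delta = -4
P[k] for k < 2: unchanged (A[2] not included)
P[k] for k >= 2: shift by delta = -4
  P[0] = -4 + 0 = -4
  P[1] = -1 + 0 = -1
  P[2] = 0 + -4 = -4
  P[3] = 2 + -4 = -2
  P[4] = 3 + -4 = -1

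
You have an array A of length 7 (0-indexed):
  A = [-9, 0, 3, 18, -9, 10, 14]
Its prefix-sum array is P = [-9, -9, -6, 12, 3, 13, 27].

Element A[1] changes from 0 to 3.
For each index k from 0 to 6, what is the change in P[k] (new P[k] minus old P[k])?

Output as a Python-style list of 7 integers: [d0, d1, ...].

Answer: [0, 3, 3, 3, 3, 3, 3]

Derivation:
Element change: A[1] 0 -> 3, delta = 3
For k < 1: P[k] unchanged, delta_P[k] = 0
For k >= 1: P[k] shifts by exactly 3
Delta array: [0, 3, 3, 3, 3, 3, 3]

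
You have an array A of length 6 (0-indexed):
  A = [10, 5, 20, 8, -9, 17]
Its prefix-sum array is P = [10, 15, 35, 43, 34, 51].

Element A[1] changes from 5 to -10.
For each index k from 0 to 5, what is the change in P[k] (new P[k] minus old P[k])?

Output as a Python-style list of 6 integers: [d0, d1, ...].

Answer: [0, -15, -15, -15, -15, -15]

Derivation:
Element change: A[1] 5 -> -10, delta = -15
For k < 1: P[k] unchanged, delta_P[k] = 0
For k >= 1: P[k] shifts by exactly -15
Delta array: [0, -15, -15, -15, -15, -15]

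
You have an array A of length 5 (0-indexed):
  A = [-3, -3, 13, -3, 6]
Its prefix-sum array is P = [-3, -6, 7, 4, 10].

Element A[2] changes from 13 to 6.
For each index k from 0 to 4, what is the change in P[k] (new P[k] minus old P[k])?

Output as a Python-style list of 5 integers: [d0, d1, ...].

Element change: A[2] 13 -> 6, delta = -7
For k < 2: P[k] unchanged, delta_P[k] = 0
For k >= 2: P[k] shifts by exactly -7
Delta array: [0, 0, -7, -7, -7]

Answer: [0, 0, -7, -7, -7]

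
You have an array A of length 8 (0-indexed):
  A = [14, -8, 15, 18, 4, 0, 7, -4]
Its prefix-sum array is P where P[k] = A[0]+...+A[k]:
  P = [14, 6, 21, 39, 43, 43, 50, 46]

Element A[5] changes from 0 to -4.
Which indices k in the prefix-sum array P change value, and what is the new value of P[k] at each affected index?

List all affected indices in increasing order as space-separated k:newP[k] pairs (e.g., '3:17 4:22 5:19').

P[k] = A[0] + ... + A[k]
P[k] includes A[5] iff k >= 5
Affected indices: 5, 6, ..., 7; delta = -4
  P[5]: 43 + -4 = 39
  P[6]: 50 + -4 = 46
  P[7]: 46 + -4 = 42

Answer: 5:39 6:46 7:42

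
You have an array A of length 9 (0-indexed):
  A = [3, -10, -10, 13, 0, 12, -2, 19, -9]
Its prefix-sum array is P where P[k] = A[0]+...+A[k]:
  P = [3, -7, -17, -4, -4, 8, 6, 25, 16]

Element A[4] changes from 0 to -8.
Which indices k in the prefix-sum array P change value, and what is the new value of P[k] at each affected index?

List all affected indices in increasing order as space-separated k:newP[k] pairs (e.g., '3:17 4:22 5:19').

Answer: 4:-12 5:0 6:-2 7:17 8:8

Derivation:
P[k] = A[0] + ... + A[k]
P[k] includes A[4] iff k >= 4
Affected indices: 4, 5, ..., 8; delta = -8
  P[4]: -4 + -8 = -12
  P[5]: 8 + -8 = 0
  P[6]: 6 + -8 = -2
  P[7]: 25 + -8 = 17
  P[8]: 16 + -8 = 8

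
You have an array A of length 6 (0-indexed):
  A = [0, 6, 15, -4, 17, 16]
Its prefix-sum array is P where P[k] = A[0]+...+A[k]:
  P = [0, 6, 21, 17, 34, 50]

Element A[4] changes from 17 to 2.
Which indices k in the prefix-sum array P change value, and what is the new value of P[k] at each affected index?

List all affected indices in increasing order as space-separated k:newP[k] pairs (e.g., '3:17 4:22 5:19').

P[k] = A[0] + ... + A[k]
P[k] includes A[4] iff k >= 4
Affected indices: 4, 5, ..., 5; delta = -15
  P[4]: 34 + -15 = 19
  P[5]: 50 + -15 = 35

Answer: 4:19 5:35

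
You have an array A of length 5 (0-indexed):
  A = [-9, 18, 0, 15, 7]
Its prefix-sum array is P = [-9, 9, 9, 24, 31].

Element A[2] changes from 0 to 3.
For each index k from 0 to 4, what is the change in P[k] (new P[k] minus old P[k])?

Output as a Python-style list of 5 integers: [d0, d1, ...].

Element change: A[2] 0 -> 3, delta = 3
For k < 2: P[k] unchanged, delta_P[k] = 0
For k >= 2: P[k] shifts by exactly 3
Delta array: [0, 0, 3, 3, 3]

Answer: [0, 0, 3, 3, 3]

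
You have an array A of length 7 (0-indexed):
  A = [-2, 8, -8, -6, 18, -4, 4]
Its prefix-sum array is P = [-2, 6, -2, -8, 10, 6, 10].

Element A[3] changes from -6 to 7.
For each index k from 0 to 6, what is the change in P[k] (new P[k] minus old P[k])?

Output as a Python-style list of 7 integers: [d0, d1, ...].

Answer: [0, 0, 0, 13, 13, 13, 13]

Derivation:
Element change: A[3] -6 -> 7, delta = 13
For k < 3: P[k] unchanged, delta_P[k] = 0
For k >= 3: P[k] shifts by exactly 13
Delta array: [0, 0, 0, 13, 13, 13, 13]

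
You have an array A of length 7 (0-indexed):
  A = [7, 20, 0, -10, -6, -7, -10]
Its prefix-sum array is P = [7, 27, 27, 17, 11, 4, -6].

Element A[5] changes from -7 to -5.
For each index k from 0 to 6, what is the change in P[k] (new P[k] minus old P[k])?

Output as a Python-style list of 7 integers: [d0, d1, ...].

Element change: A[5] -7 -> -5, delta = 2
For k < 5: P[k] unchanged, delta_P[k] = 0
For k >= 5: P[k] shifts by exactly 2
Delta array: [0, 0, 0, 0, 0, 2, 2]

Answer: [0, 0, 0, 0, 0, 2, 2]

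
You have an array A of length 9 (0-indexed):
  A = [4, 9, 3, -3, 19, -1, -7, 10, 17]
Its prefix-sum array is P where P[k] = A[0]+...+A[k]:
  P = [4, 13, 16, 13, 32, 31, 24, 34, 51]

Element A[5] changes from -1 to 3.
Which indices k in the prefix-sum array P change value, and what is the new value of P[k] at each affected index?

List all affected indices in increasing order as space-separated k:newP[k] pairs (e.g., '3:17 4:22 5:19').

Answer: 5:35 6:28 7:38 8:55

Derivation:
P[k] = A[0] + ... + A[k]
P[k] includes A[5] iff k >= 5
Affected indices: 5, 6, ..., 8; delta = 4
  P[5]: 31 + 4 = 35
  P[6]: 24 + 4 = 28
  P[7]: 34 + 4 = 38
  P[8]: 51 + 4 = 55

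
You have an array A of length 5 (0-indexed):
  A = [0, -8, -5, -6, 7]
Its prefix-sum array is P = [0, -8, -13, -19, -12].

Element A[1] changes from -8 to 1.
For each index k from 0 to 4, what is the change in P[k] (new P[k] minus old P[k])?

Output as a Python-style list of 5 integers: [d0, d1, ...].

Element change: A[1] -8 -> 1, delta = 9
For k < 1: P[k] unchanged, delta_P[k] = 0
For k >= 1: P[k] shifts by exactly 9
Delta array: [0, 9, 9, 9, 9]

Answer: [0, 9, 9, 9, 9]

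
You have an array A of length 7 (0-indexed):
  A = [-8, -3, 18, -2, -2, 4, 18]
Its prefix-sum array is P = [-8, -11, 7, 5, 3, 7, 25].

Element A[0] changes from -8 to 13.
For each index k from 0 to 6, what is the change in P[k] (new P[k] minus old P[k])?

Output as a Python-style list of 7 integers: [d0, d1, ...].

Answer: [21, 21, 21, 21, 21, 21, 21]

Derivation:
Element change: A[0] -8 -> 13, delta = 21
For k < 0: P[k] unchanged, delta_P[k] = 0
For k >= 0: P[k] shifts by exactly 21
Delta array: [21, 21, 21, 21, 21, 21, 21]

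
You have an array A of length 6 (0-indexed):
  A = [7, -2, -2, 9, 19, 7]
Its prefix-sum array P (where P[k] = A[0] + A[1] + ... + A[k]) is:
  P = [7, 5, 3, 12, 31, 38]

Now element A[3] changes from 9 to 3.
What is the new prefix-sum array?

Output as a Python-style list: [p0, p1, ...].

Answer: [7, 5, 3, 6, 25, 32]

Derivation:
Change: A[3] 9 -> 3, delta = -6
P[k] for k < 3: unchanged (A[3] not included)
P[k] for k >= 3: shift by delta = -6
  P[0] = 7 + 0 = 7
  P[1] = 5 + 0 = 5
  P[2] = 3 + 0 = 3
  P[3] = 12 + -6 = 6
  P[4] = 31 + -6 = 25
  P[5] = 38 + -6 = 32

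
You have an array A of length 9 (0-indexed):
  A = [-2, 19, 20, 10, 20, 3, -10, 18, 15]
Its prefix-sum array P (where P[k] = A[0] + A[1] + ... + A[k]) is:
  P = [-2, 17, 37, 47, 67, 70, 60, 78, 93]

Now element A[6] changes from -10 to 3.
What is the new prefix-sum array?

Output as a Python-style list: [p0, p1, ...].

Change: A[6] -10 -> 3, delta = 13
P[k] for k < 6: unchanged (A[6] not included)
P[k] for k >= 6: shift by delta = 13
  P[0] = -2 + 0 = -2
  P[1] = 17 + 0 = 17
  P[2] = 37 + 0 = 37
  P[3] = 47 + 0 = 47
  P[4] = 67 + 0 = 67
  P[5] = 70 + 0 = 70
  P[6] = 60 + 13 = 73
  P[7] = 78 + 13 = 91
  P[8] = 93 + 13 = 106

Answer: [-2, 17, 37, 47, 67, 70, 73, 91, 106]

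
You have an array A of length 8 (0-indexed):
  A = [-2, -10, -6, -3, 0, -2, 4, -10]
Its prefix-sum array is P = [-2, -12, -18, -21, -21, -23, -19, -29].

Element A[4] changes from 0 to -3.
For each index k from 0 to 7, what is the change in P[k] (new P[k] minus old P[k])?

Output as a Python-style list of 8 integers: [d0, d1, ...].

Element change: A[4] 0 -> -3, delta = -3
For k < 4: P[k] unchanged, delta_P[k] = 0
For k >= 4: P[k] shifts by exactly -3
Delta array: [0, 0, 0, 0, -3, -3, -3, -3]

Answer: [0, 0, 0, 0, -3, -3, -3, -3]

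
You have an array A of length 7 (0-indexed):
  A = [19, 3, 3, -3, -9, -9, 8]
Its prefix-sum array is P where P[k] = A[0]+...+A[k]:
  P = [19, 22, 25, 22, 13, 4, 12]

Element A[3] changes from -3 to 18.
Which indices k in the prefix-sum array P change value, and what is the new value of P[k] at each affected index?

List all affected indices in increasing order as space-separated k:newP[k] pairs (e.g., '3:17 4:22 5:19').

Answer: 3:43 4:34 5:25 6:33

Derivation:
P[k] = A[0] + ... + A[k]
P[k] includes A[3] iff k >= 3
Affected indices: 3, 4, ..., 6; delta = 21
  P[3]: 22 + 21 = 43
  P[4]: 13 + 21 = 34
  P[5]: 4 + 21 = 25
  P[6]: 12 + 21 = 33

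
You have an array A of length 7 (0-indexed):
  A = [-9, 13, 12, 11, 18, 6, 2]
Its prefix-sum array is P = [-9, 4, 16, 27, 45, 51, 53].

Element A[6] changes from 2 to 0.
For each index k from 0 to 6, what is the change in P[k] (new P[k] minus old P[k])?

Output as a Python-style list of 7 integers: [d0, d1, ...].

Element change: A[6] 2 -> 0, delta = -2
For k < 6: P[k] unchanged, delta_P[k] = 0
For k >= 6: P[k] shifts by exactly -2
Delta array: [0, 0, 0, 0, 0, 0, -2]

Answer: [0, 0, 0, 0, 0, 0, -2]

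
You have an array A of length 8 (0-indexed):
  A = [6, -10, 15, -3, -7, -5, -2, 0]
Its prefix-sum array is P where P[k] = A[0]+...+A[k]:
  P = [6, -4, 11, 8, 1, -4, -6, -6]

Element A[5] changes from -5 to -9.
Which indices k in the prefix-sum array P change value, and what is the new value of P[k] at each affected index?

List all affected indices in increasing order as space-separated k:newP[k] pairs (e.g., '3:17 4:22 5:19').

P[k] = A[0] + ... + A[k]
P[k] includes A[5] iff k >= 5
Affected indices: 5, 6, ..., 7; delta = -4
  P[5]: -4 + -4 = -8
  P[6]: -6 + -4 = -10
  P[7]: -6 + -4 = -10

Answer: 5:-8 6:-10 7:-10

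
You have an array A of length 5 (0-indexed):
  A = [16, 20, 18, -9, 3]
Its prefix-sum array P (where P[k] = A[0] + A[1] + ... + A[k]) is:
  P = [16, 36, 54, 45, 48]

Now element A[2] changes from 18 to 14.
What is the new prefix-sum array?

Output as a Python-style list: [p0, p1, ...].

Answer: [16, 36, 50, 41, 44]

Derivation:
Change: A[2] 18 -> 14, delta = -4
P[k] for k < 2: unchanged (A[2] not included)
P[k] for k >= 2: shift by delta = -4
  P[0] = 16 + 0 = 16
  P[1] = 36 + 0 = 36
  P[2] = 54 + -4 = 50
  P[3] = 45 + -4 = 41
  P[4] = 48 + -4 = 44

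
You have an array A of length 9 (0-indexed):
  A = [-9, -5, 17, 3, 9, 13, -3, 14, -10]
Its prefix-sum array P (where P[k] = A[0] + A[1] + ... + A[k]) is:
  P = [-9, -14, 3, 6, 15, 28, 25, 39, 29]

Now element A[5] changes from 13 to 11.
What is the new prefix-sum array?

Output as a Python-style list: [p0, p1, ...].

Answer: [-9, -14, 3, 6, 15, 26, 23, 37, 27]

Derivation:
Change: A[5] 13 -> 11, delta = -2
P[k] for k < 5: unchanged (A[5] not included)
P[k] for k >= 5: shift by delta = -2
  P[0] = -9 + 0 = -9
  P[1] = -14 + 0 = -14
  P[2] = 3 + 0 = 3
  P[3] = 6 + 0 = 6
  P[4] = 15 + 0 = 15
  P[5] = 28 + -2 = 26
  P[6] = 25 + -2 = 23
  P[7] = 39 + -2 = 37
  P[8] = 29 + -2 = 27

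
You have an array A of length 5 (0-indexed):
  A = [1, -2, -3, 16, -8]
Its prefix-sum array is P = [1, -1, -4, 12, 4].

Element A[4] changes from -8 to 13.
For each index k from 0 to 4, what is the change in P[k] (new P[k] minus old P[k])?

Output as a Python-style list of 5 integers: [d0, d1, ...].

Answer: [0, 0, 0, 0, 21]

Derivation:
Element change: A[4] -8 -> 13, delta = 21
For k < 4: P[k] unchanged, delta_P[k] = 0
For k >= 4: P[k] shifts by exactly 21
Delta array: [0, 0, 0, 0, 21]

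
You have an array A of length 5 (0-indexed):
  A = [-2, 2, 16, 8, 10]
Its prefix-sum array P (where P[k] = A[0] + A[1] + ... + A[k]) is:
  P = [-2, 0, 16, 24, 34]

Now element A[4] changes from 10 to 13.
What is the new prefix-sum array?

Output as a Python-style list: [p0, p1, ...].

Change: A[4] 10 -> 13, delta = 3
P[k] for k < 4: unchanged (A[4] not included)
P[k] for k >= 4: shift by delta = 3
  P[0] = -2 + 0 = -2
  P[1] = 0 + 0 = 0
  P[2] = 16 + 0 = 16
  P[3] = 24 + 0 = 24
  P[4] = 34 + 3 = 37

Answer: [-2, 0, 16, 24, 37]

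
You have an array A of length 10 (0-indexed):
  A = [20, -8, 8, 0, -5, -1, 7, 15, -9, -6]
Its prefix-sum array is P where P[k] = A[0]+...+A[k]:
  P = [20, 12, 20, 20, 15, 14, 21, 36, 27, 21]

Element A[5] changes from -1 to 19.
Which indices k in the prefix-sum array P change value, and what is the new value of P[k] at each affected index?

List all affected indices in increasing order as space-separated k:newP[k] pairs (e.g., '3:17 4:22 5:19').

P[k] = A[0] + ... + A[k]
P[k] includes A[5] iff k >= 5
Affected indices: 5, 6, ..., 9; delta = 20
  P[5]: 14 + 20 = 34
  P[6]: 21 + 20 = 41
  P[7]: 36 + 20 = 56
  P[8]: 27 + 20 = 47
  P[9]: 21 + 20 = 41

Answer: 5:34 6:41 7:56 8:47 9:41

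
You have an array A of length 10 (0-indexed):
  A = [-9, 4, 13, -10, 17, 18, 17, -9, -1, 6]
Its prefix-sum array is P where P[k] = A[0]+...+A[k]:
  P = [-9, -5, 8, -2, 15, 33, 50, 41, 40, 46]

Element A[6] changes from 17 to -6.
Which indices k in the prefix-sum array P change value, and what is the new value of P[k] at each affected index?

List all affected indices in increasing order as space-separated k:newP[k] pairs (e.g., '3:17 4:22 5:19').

P[k] = A[0] + ... + A[k]
P[k] includes A[6] iff k >= 6
Affected indices: 6, 7, ..., 9; delta = -23
  P[6]: 50 + -23 = 27
  P[7]: 41 + -23 = 18
  P[8]: 40 + -23 = 17
  P[9]: 46 + -23 = 23

Answer: 6:27 7:18 8:17 9:23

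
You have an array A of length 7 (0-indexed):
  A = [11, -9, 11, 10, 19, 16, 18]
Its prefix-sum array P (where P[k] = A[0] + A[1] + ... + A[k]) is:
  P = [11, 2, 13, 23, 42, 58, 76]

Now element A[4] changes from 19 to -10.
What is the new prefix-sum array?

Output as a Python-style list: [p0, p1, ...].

Change: A[4] 19 -> -10, delta = -29
P[k] for k < 4: unchanged (A[4] not included)
P[k] for k >= 4: shift by delta = -29
  P[0] = 11 + 0 = 11
  P[1] = 2 + 0 = 2
  P[2] = 13 + 0 = 13
  P[3] = 23 + 0 = 23
  P[4] = 42 + -29 = 13
  P[5] = 58 + -29 = 29
  P[6] = 76 + -29 = 47

Answer: [11, 2, 13, 23, 13, 29, 47]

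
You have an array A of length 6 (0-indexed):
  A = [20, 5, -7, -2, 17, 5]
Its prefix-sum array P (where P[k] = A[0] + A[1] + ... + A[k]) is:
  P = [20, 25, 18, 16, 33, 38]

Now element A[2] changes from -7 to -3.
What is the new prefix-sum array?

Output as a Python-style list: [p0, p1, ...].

Change: A[2] -7 -> -3, delta = 4
P[k] for k < 2: unchanged (A[2] not included)
P[k] for k >= 2: shift by delta = 4
  P[0] = 20 + 0 = 20
  P[1] = 25 + 0 = 25
  P[2] = 18 + 4 = 22
  P[3] = 16 + 4 = 20
  P[4] = 33 + 4 = 37
  P[5] = 38 + 4 = 42

Answer: [20, 25, 22, 20, 37, 42]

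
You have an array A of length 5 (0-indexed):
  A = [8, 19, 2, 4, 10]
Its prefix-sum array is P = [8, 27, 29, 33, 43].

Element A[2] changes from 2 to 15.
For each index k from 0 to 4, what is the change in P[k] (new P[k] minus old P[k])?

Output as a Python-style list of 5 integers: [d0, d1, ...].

Element change: A[2] 2 -> 15, delta = 13
For k < 2: P[k] unchanged, delta_P[k] = 0
For k >= 2: P[k] shifts by exactly 13
Delta array: [0, 0, 13, 13, 13]

Answer: [0, 0, 13, 13, 13]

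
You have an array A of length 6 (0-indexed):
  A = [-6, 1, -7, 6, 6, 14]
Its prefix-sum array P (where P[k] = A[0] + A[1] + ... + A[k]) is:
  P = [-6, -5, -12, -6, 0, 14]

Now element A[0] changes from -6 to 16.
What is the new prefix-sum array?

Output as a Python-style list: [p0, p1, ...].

Change: A[0] -6 -> 16, delta = 22
P[k] for k < 0: unchanged (A[0] not included)
P[k] for k >= 0: shift by delta = 22
  P[0] = -6 + 22 = 16
  P[1] = -5 + 22 = 17
  P[2] = -12 + 22 = 10
  P[3] = -6 + 22 = 16
  P[4] = 0 + 22 = 22
  P[5] = 14 + 22 = 36

Answer: [16, 17, 10, 16, 22, 36]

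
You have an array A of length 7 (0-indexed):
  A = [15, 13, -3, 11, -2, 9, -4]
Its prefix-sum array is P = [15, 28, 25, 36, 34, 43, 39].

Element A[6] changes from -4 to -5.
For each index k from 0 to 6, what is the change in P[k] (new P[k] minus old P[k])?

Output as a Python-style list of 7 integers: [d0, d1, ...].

Element change: A[6] -4 -> -5, delta = -1
For k < 6: P[k] unchanged, delta_P[k] = 0
For k >= 6: P[k] shifts by exactly -1
Delta array: [0, 0, 0, 0, 0, 0, -1]

Answer: [0, 0, 0, 0, 0, 0, -1]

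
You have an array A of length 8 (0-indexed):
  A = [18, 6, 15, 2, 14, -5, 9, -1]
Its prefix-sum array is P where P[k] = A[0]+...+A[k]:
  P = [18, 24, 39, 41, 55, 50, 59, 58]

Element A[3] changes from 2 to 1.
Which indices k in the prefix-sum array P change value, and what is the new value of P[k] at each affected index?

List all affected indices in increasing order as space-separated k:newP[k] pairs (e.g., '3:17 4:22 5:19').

Answer: 3:40 4:54 5:49 6:58 7:57

Derivation:
P[k] = A[0] + ... + A[k]
P[k] includes A[3] iff k >= 3
Affected indices: 3, 4, ..., 7; delta = -1
  P[3]: 41 + -1 = 40
  P[4]: 55 + -1 = 54
  P[5]: 50 + -1 = 49
  P[6]: 59 + -1 = 58
  P[7]: 58 + -1 = 57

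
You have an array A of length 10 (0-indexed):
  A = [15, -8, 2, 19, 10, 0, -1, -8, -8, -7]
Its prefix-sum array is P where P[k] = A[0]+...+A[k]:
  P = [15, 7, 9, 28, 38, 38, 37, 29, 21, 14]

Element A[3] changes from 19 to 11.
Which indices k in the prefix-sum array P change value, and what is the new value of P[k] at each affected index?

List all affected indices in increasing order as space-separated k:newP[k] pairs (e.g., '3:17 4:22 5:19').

P[k] = A[0] + ... + A[k]
P[k] includes A[3] iff k >= 3
Affected indices: 3, 4, ..., 9; delta = -8
  P[3]: 28 + -8 = 20
  P[4]: 38 + -8 = 30
  P[5]: 38 + -8 = 30
  P[6]: 37 + -8 = 29
  P[7]: 29 + -8 = 21
  P[8]: 21 + -8 = 13
  P[9]: 14 + -8 = 6

Answer: 3:20 4:30 5:30 6:29 7:21 8:13 9:6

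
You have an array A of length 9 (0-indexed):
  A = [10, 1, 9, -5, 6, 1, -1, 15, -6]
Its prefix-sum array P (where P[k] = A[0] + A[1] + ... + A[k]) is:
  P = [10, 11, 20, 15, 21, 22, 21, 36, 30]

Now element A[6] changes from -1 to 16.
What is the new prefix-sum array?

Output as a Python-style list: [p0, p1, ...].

Change: A[6] -1 -> 16, delta = 17
P[k] for k < 6: unchanged (A[6] not included)
P[k] for k >= 6: shift by delta = 17
  P[0] = 10 + 0 = 10
  P[1] = 11 + 0 = 11
  P[2] = 20 + 0 = 20
  P[3] = 15 + 0 = 15
  P[4] = 21 + 0 = 21
  P[5] = 22 + 0 = 22
  P[6] = 21 + 17 = 38
  P[7] = 36 + 17 = 53
  P[8] = 30 + 17 = 47

Answer: [10, 11, 20, 15, 21, 22, 38, 53, 47]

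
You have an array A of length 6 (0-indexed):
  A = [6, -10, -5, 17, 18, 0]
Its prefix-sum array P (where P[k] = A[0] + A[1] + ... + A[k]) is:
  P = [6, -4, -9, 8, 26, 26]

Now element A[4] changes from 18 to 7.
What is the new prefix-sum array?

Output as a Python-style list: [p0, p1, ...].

Answer: [6, -4, -9, 8, 15, 15]

Derivation:
Change: A[4] 18 -> 7, delta = -11
P[k] for k < 4: unchanged (A[4] not included)
P[k] for k >= 4: shift by delta = -11
  P[0] = 6 + 0 = 6
  P[1] = -4 + 0 = -4
  P[2] = -9 + 0 = -9
  P[3] = 8 + 0 = 8
  P[4] = 26 + -11 = 15
  P[5] = 26 + -11 = 15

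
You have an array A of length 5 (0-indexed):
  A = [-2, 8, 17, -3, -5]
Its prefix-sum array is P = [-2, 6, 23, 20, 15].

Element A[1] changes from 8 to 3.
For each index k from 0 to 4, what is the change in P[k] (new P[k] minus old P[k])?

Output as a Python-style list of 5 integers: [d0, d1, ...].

Element change: A[1] 8 -> 3, delta = -5
For k < 1: P[k] unchanged, delta_P[k] = 0
For k >= 1: P[k] shifts by exactly -5
Delta array: [0, -5, -5, -5, -5]

Answer: [0, -5, -5, -5, -5]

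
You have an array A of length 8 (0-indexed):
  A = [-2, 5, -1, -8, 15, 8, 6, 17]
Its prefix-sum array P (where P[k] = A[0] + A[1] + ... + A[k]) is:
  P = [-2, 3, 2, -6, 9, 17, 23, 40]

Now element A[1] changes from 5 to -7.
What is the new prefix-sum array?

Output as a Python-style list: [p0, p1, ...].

Change: A[1] 5 -> -7, delta = -12
P[k] for k < 1: unchanged (A[1] not included)
P[k] for k >= 1: shift by delta = -12
  P[0] = -2 + 0 = -2
  P[1] = 3 + -12 = -9
  P[2] = 2 + -12 = -10
  P[3] = -6 + -12 = -18
  P[4] = 9 + -12 = -3
  P[5] = 17 + -12 = 5
  P[6] = 23 + -12 = 11
  P[7] = 40 + -12 = 28

Answer: [-2, -9, -10, -18, -3, 5, 11, 28]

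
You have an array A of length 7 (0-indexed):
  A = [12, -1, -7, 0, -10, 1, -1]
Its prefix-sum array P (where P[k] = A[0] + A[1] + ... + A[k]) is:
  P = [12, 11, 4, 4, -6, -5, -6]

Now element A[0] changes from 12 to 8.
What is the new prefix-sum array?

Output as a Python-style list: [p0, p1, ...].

Answer: [8, 7, 0, 0, -10, -9, -10]

Derivation:
Change: A[0] 12 -> 8, delta = -4
P[k] for k < 0: unchanged (A[0] not included)
P[k] for k >= 0: shift by delta = -4
  P[0] = 12 + -4 = 8
  P[1] = 11 + -4 = 7
  P[2] = 4 + -4 = 0
  P[3] = 4 + -4 = 0
  P[4] = -6 + -4 = -10
  P[5] = -5 + -4 = -9
  P[6] = -6 + -4 = -10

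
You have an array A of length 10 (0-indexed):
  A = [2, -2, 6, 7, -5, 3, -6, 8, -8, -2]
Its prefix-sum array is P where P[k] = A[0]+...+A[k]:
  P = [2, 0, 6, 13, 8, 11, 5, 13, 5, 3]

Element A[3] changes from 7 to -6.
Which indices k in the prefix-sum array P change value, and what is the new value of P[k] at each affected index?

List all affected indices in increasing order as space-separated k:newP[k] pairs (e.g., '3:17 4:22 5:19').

Answer: 3:0 4:-5 5:-2 6:-8 7:0 8:-8 9:-10

Derivation:
P[k] = A[0] + ... + A[k]
P[k] includes A[3] iff k >= 3
Affected indices: 3, 4, ..., 9; delta = -13
  P[3]: 13 + -13 = 0
  P[4]: 8 + -13 = -5
  P[5]: 11 + -13 = -2
  P[6]: 5 + -13 = -8
  P[7]: 13 + -13 = 0
  P[8]: 5 + -13 = -8
  P[9]: 3 + -13 = -10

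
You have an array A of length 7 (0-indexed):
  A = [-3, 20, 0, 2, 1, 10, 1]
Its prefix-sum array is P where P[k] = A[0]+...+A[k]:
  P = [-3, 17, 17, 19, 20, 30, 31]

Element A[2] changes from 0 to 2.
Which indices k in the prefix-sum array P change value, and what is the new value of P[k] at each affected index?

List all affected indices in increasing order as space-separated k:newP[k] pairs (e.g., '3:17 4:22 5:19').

P[k] = A[0] + ... + A[k]
P[k] includes A[2] iff k >= 2
Affected indices: 2, 3, ..., 6; delta = 2
  P[2]: 17 + 2 = 19
  P[3]: 19 + 2 = 21
  P[4]: 20 + 2 = 22
  P[5]: 30 + 2 = 32
  P[6]: 31 + 2 = 33

Answer: 2:19 3:21 4:22 5:32 6:33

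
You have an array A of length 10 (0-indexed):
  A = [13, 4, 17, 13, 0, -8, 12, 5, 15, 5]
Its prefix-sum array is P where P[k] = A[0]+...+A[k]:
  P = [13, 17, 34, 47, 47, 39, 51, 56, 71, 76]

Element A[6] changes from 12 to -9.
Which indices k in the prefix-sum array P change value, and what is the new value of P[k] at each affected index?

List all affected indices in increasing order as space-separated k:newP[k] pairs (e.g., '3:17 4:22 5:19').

Answer: 6:30 7:35 8:50 9:55

Derivation:
P[k] = A[0] + ... + A[k]
P[k] includes A[6] iff k >= 6
Affected indices: 6, 7, ..., 9; delta = -21
  P[6]: 51 + -21 = 30
  P[7]: 56 + -21 = 35
  P[8]: 71 + -21 = 50
  P[9]: 76 + -21 = 55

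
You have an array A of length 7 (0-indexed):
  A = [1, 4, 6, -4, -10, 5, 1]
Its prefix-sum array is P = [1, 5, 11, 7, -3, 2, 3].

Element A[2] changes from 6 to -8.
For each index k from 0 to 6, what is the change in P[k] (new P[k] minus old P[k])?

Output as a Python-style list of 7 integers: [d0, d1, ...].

Answer: [0, 0, -14, -14, -14, -14, -14]

Derivation:
Element change: A[2] 6 -> -8, delta = -14
For k < 2: P[k] unchanged, delta_P[k] = 0
For k >= 2: P[k] shifts by exactly -14
Delta array: [0, 0, -14, -14, -14, -14, -14]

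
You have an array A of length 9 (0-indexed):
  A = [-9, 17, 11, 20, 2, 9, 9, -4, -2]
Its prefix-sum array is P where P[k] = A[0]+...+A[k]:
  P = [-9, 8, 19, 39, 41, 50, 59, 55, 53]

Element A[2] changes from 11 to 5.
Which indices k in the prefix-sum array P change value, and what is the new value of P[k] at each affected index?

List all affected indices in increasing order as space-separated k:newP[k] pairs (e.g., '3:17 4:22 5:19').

Answer: 2:13 3:33 4:35 5:44 6:53 7:49 8:47

Derivation:
P[k] = A[0] + ... + A[k]
P[k] includes A[2] iff k >= 2
Affected indices: 2, 3, ..., 8; delta = -6
  P[2]: 19 + -6 = 13
  P[3]: 39 + -6 = 33
  P[4]: 41 + -6 = 35
  P[5]: 50 + -6 = 44
  P[6]: 59 + -6 = 53
  P[7]: 55 + -6 = 49
  P[8]: 53 + -6 = 47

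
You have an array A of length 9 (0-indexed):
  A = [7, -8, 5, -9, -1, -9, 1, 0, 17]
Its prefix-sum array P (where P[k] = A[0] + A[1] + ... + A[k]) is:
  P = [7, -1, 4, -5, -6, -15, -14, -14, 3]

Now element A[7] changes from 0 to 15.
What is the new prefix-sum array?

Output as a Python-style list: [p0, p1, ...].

Answer: [7, -1, 4, -5, -6, -15, -14, 1, 18]

Derivation:
Change: A[7] 0 -> 15, delta = 15
P[k] for k < 7: unchanged (A[7] not included)
P[k] for k >= 7: shift by delta = 15
  P[0] = 7 + 0 = 7
  P[1] = -1 + 0 = -1
  P[2] = 4 + 0 = 4
  P[3] = -5 + 0 = -5
  P[4] = -6 + 0 = -6
  P[5] = -15 + 0 = -15
  P[6] = -14 + 0 = -14
  P[7] = -14 + 15 = 1
  P[8] = 3 + 15 = 18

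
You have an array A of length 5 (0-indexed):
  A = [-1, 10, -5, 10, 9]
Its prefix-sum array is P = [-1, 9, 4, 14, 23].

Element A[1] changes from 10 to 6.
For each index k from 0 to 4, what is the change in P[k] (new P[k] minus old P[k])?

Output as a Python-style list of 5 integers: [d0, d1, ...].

Answer: [0, -4, -4, -4, -4]

Derivation:
Element change: A[1] 10 -> 6, delta = -4
For k < 1: P[k] unchanged, delta_P[k] = 0
For k >= 1: P[k] shifts by exactly -4
Delta array: [0, -4, -4, -4, -4]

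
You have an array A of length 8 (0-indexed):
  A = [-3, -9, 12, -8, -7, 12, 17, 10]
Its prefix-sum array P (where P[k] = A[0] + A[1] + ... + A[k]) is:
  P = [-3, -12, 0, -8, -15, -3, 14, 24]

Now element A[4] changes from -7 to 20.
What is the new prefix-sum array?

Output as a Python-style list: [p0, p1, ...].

Change: A[4] -7 -> 20, delta = 27
P[k] for k < 4: unchanged (A[4] not included)
P[k] for k >= 4: shift by delta = 27
  P[0] = -3 + 0 = -3
  P[1] = -12 + 0 = -12
  P[2] = 0 + 0 = 0
  P[3] = -8 + 0 = -8
  P[4] = -15 + 27 = 12
  P[5] = -3 + 27 = 24
  P[6] = 14 + 27 = 41
  P[7] = 24 + 27 = 51

Answer: [-3, -12, 0, -8, 12, 24, 41, 51]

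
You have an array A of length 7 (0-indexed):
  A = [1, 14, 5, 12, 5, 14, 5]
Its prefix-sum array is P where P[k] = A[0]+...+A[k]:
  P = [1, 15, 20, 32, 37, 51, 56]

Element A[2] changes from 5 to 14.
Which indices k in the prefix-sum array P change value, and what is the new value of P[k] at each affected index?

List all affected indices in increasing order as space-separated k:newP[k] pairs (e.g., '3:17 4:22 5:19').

P[k] = A[0] + ... + A[k]
P[k] includes A[2] iff k >= 2
Affected indices: 2, 3, ..., 6; delta = 9
  P[2]: 20 + 9 = 29
  P[3]: 32 + 9 = 41
  P[4]: 37 + 9 = 46
  P[5]: 51 + 9 = 60
  P[6]: 56 + 9 = 65

Answer: 2:29 3:41 4:46 5:60 6:65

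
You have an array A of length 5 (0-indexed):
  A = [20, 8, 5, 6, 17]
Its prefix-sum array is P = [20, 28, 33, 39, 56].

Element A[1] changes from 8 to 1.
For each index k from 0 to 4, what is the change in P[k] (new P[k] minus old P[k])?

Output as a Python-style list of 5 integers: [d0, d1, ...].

Answer: [0, -7, -7, -7, -7]

Derivation:
Element change: A[1] 8 -> 1, delta = -7
For k < 1: P[k] unchanged, delta_P[k] = 0
For k >= 1: P[k] shifts by exactly -7
Delta array: [0, -7, -7, -7, -7]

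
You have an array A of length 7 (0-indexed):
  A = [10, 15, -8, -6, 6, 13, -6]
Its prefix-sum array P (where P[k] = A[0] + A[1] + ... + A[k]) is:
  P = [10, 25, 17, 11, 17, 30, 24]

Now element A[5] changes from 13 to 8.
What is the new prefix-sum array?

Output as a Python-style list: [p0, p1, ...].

Change: A[5] 13 -> 8, delta = -5
P[k] for k < 5: unchanged (A[5] not included)
P[k] for k >= 5: shift by delta = -5
  P[0] = 10 + 0 = 10
  P[1] = 25 + 0 = 25
  P[2] = 17 + 0 = 17
  P[3] = 11 + 0 = 11
  P[4] = 17 + 0 = 17
  P[5] = 30 + -5 = 25
  P[6] = 24 + -5 = 19

Answer: [10, 25, 17, 11, 17, 25, 19]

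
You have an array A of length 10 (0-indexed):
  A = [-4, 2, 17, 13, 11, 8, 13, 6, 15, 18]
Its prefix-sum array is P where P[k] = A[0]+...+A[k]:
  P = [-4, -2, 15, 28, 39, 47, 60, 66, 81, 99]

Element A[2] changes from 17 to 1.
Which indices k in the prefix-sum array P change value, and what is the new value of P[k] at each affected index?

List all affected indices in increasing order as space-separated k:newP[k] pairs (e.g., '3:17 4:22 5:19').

P[k] = A[0] + ... + A[k]
P[k] includes A[2] iff k >= 2
Affected indices: 2, 3, ..., 9; delta = -16
  P[2]: 15 + -16 = -1
  P[3]: 28 + -16 = 12
  P[4]: 39 + -16 = 23
  P[5]: 47 + -16 = 31
  P[6]: 60 + -16 = 44
  P[7]: 66 + -16 = 50
  P[8]: 81 + -16 = 65
  P[9]: 99 + -16 = 83

Answer: 2:-1 3:12 4:23 5:31 6:44 7:50 8:65 9:83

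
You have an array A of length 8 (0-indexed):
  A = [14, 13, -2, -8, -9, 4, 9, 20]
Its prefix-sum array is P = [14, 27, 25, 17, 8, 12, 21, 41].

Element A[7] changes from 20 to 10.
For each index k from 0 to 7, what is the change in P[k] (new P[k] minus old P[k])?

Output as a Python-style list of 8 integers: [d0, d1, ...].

Element change: A[7] 20 -> 10, delta = -10
For k < 7: P[k] unchanged, delta_P[k] = 0
For k >= 7: P[k] shifts by exactly -10
Delta array: [0, 0, 0, 0, 0, 0, 0, -10]

Answer: [0, 0, 0, 0, 0, 0, 0, -10]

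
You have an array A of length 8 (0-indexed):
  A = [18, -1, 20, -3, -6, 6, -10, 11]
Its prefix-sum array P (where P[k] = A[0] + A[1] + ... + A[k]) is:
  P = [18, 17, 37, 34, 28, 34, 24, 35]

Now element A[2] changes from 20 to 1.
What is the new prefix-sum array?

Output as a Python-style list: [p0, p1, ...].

Answer: [18, 17, 18, 15, 9, 15, 5, 16]

Derivation:
Change: A[2] 20 -> 1, delta = -19
P[k] for k < 2: unchanged (A[2] not included)
P[k] for k >= 2: shift by delta = -19
  P[0] = 18 + 0 = 18
  P[1] = 17 + 0 = 17
  P[2] = 37 + -19 = 18
  P[3] = 34 + -19 = 15
  P[4] = 28 + -19 = 9
  P[5] = 34 + -19 = 15
  P[6] = 24 + -19 = 5
  P[7] = 35 + -19 = 16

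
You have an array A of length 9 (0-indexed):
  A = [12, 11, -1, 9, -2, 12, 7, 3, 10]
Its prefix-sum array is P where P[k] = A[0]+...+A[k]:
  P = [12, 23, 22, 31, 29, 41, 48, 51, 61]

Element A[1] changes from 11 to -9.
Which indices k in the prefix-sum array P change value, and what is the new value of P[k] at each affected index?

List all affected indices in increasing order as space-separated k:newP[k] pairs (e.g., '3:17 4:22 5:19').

P[k] = A[0] + ... + A[k]
P[k] includes A[1] iff k >= 1
Affected indices: 1, 2, ..., 8; delta = -20
  P[1]: 23 + -20 = 3
  P[2]: 22 + -20 = 2
  P[3]: 31 + -20 = 11
  P[4]: 29 + -20 = 9
  P[5]: 41 + -20 = 21
  P[6]: 48 + -20 = 28
  P[7]: 51 + -20 = 31
  P[8]: 61 + -20 = 41

Answer: 1:3 2:2 3:11 4:9 5:21 6:28 7:31 8:41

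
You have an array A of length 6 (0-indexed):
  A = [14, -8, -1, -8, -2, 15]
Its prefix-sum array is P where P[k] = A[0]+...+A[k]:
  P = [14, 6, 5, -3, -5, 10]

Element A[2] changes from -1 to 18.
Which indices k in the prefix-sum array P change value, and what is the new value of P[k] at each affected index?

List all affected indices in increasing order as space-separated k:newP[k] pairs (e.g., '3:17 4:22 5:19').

Answer: 2:24 3:16 4:14 5:29

Derivation:
P[k] = A[0] + ... + A[k]
P[k] includes A[2] iff k >= 2
Affected indices: 2, 3, ..., 5; delta = 19
  P[2]: 5 + 19 = 24
  P[3]: -3 + 19 = 16
  P[4]: -5 + 19 = 14
  P[5]: 10 + 19 = 29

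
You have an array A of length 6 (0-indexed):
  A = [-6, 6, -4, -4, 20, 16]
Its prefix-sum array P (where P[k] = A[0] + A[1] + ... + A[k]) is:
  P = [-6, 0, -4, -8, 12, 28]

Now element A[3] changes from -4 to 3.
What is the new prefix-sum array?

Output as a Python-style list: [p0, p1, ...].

Change: A[3] -4 -> 3, delta = 7
P[k] for k < 3: unchanged (A[3] not included)
P[k] for k >= 3: shift by delta = 7
  P[0] = -6 + 0 = -6
  P[1] = 0 + 0 = 0
  P[2] = -4 + 0 = -4
  P[3] = -8 + 7 = -1
  P[4] = 12 + 7 = 19
  P[5] = 28 + 7 = 35

Answer: [-6, 0, -4, -1, 19, 35]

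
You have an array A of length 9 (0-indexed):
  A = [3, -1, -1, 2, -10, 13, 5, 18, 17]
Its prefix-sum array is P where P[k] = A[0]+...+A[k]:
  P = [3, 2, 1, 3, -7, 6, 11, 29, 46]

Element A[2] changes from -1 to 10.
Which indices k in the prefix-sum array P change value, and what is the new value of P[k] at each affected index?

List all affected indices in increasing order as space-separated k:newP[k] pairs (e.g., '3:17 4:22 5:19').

Answer: 2:12 3:14 4:4 5:17 6:22 7:40 8:57

Derivation:
P[k] = A[0] + ... + A[k]
P[k] includes A[2] iff k >= 2
Affected indices: 2, 3, ..., 8; delta = 11
  P[2]: 1 + 11 = 12
  P[3]: 3 + 11 = 14
  P[4]: -7 + 11 = 4
  P[5]: 6 + 11 = 17
  P[6]: 11 + 11 = 22
  P[7]: 29 + 11 = 40
  P[8]: 46 + 11 = 57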